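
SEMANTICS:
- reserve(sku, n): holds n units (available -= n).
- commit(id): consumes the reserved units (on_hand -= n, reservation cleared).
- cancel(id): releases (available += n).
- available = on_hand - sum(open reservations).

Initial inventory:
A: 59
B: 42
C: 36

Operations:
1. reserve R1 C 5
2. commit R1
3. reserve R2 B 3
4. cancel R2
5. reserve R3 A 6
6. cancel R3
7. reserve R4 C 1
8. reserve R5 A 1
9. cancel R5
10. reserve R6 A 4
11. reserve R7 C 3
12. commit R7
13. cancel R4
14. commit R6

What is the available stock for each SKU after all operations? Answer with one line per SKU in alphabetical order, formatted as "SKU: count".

Step 1: reserve R1 C 5 -> on_hand[A=59 B=42 C=36] avail[A=59 B=42 C=31] open={R1}
Step 2: commit R1 -> on_hand[A=59 B=42 C=31] avail[A=59 B=42 C=31] open={}
Step 3: reserve R2 B 3 -> on_hand[A=59 B=42 C=31] avail[A=59 B=39 C=31] open={R2}
Step 4: cancel R2 -> on_hand[A=59 B=42 C=31] avail[A=59 B=42 C=31] open={}
Step 5: reserve R3 A 6 -> on_hand[A=59 B=42 C=31] avail[A=53 B=42 C=31] open={R3}
Step 6: cancel R3 -> on_hand[A=59 B=42 C=31] avail[A=59 B=42 C=31] open={}
Step 7: reserve R4 C 1 -> on_hand[A=59 B=42 C=31] avail[A=59 B=42 C=30] open={R4}
Step 8: reserve R5 A 1 -> on_hand[A=59 B=42 C=31] avail[A=58 B=42 C=30] open={R4,R5}
Step 9: cancel R5 -> on_hand[A=59 B=42 C=31] avail[A=59 B=42 C=30] open={R4}
Step 10: reserve R6 A 4 -> on_hand[A=59 B=42 C=31] avail[A=55 B=42 C=30] open={R4,R6}
Step 11: reserve R7 C 3 -> on_hand[A=59 B=42 C=31] avail[A=55 B=42 C=27] open={R4,R6,R7}
Step 12: commit R7 -> on_hand[A=59 B=42 C=28] avail[A=55 B=42 C=27] open={R4,R6}
Step 13: cancel R4 -> on_hand[A=59 B=42 C=28] avail[A=55 B=42 C=28] open={R6}
Step 14: commit R6 -> on_hand[A=55 B=42 C=28] avail[A=55 B=42 C=28] open={}

Answer: A: 55
B: 42
C: 28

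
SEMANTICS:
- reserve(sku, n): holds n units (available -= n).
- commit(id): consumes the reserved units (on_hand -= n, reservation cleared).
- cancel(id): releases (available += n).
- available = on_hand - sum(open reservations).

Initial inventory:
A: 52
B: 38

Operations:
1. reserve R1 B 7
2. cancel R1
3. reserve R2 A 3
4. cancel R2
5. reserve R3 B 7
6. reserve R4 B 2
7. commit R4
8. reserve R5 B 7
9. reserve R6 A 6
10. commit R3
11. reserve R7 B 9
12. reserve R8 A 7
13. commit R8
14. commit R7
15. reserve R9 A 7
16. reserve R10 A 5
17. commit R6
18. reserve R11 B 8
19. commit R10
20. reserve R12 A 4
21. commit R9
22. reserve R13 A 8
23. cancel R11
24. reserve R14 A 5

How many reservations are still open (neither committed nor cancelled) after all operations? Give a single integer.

Answer: 4

Derivation:
Step 1: reserve R1 B 7 -> on_hand[A=52 B=38] avail[A=52 B=31] open={R1}
Step 2: cancel R1 -> on_hand[A=52 B=38] avail[A=52 B=38] open={}
Step 3: reserve R2 A 3 -> on_hand[A=52 B=38] avail[A=49 B=38] open={R2}
Step 4: cancel R2 -> on_hand[A=52 B=38] avail[A=52 B=38] open={}
Step 5: reserve R3 B 7 -> on_hand[A=52 B=38] avail[A=52 B=31] open={R3}
Step 6: reserve R4 B 2 -> on_hand[A=52 B=38] avail[A=52 B=29] open={R3,R4}
Step 7: commit R4 -> on_hand[A=52 B=36] avail[A=52 B=29] open={R3}
Step 8: reserve R5 B 7 -> on_hand[A=52 B=36] avail[A=52 B=22] open={R3,R5}
Step 9: reserve R6 A 6 -> on_hand[A=52 B=36] avail[A=46 B=22] open={R3,R5,R6}
Step 10: commit R3 -> on_hand[A=52 B=29] avail[A=46 B=22] open={R5,R6}
Step 11: reserve R7 B 9 -> on_hand[A=52 B=29] avail[A=46 B=13] open={R5,R6,R7}
Step 12: reserve R8 A 7 -> on_hand[A=52 B=29] avail[A=39 B=13] open={R5,R6,R7,R8}
Step 13: commit R8 -> on_hand[A=45 B=29] avail[A=39 B=13] open={R5,R6,R7}
Step 14: commit R7 -> on_hand[A=45 B=20] avail[A=39 B=13] open={R5,R6}
Step 15: reserve R9 A 7 -> on_hand[A=45 B=20] avail[A=32 B=13] open={R5,R6,R9}
Step 16: reserve R10 A 5 -> on_hand[A=45 B=20] avail[A=27 B=13] open={R10,R5,R6,R9}
Step 17: commit R6 -> on_hand[A=39 B=20] avail[A=27 B=13] open={R10,R5,R9}
Step 18: reserve R11 B 8 -> on_hand[A=39 B=20] avail[A=27 B=5] open={R10,R11,R5,R9}
Step 19: commit R10 -> on_hand[A=34 B=20] avail[A=27 B=5] open={R11,R5,R9}
Step 20: reserve R12 A 4 -> on_hand[A=34 B=20] avail[A=23 B=5] open={R11,R12,R5,R9}
Step 21: commit R9 -> on_hand[A=27 B=20] avail[A=23 B=5] open={R11,R12,R5}
Step 22: reserve R13 A 8 -> on_hand[A=27 B=20] avail[A=15 B=5] open={R11,R12,R13,R5}
Step 23: cancel R11 -> on_hand[A=27 B=20] avail[A=15 B=13] open={R12,R13,R5}
Step 24: reserve R14 A 5 -> on_hand[A=27 B=20] avail[A=10 B=13] open={R12,R13,R14,R5}
Open reservations: ['R12', 'R13', 'R14', 'R5'] -> 4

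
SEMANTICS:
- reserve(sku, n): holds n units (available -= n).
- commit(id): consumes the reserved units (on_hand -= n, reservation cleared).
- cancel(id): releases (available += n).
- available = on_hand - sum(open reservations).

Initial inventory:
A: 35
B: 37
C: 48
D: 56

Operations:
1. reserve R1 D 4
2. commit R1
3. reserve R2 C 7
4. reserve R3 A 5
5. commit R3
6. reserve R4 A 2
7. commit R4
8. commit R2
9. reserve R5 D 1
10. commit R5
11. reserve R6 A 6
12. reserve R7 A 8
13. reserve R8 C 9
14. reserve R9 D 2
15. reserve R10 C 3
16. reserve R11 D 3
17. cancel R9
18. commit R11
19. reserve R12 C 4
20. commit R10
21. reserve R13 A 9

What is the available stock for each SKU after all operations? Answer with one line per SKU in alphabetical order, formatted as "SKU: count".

Answer: A: 5
B: 37
C: 25
D: 48

Derivation:
Step 1: reserve R1 D 4 -> on_hand[A=35 B=37 C=48 D=56] avail[A=35 B=37 C=48 D=52] open={R1}
Step 2: commit R1 -> on_hand[A=35 B=37 C=48 D=52] avail[A=35 B=37 C=48 D=52] open={}
Step 3: reserve R2 C 7 -> on_hand[A=35 B=37 C=48 D=52] avail[A=35 B=37 C=41 D=52] open={R2}
Step 4: reserve R3 A 5 -> on_hand[A=35 B=37 C=48 D=52] avail[A=30 B=37 C=41 D=52] open={R2,R3}
Step 5: commit R3 -> on_hand[A=30 B=37 C=48 D=52] avail[A=30 B=37 C=41 D=52] open={R2}
Step 6: reserve R4 A 2 -> on_hand[A=30 B=37 C=48 D=52] avail[A=28 B=37 C=41 D=52] open={R2,R4}
Step 7: commit R4 -> on_hand[A=28 B=37 C=48 D=52] avail[A=28 B=37 C=41 D=52] open={R2}
Step 8: commit R2 -> on_hand[A=28 B=37 C=41 D=52] avail[A=28 B=37 C=41 D=52] open={}
Step 9: reserve R5 D 1 -> on_hand[A=28 B=37 C=41 D=52] avail[A=28 B=37 C=41 D=51] open={R5}
Step 10: commit R5 -> on_hand[A=28 B=37 C=41 D=51] avail[A=28 B=37 C=41 D=51] open={}
Step 11: reserve R6 A 6 -> on_hand[A=28 B=37 C=41 D=51] avail[A=22 B=37 C=41 D=51] open={R6}
Step 12: reserve R7 A 8 -> on_hand[A=28 B=37 C=41 D=51] avail[A=14 B=37 C=41 D=51] open={R6,R7}
Step 13: reserve R8 C 9 -> on_hand[A=28 B=37 C=41 D=51] avail[A=14 B=37 C=32 D=51] open={R6,R7,R8}
Step 14: reserve R9 D 2 -> on_hand[A=28 B=37 C=41 D=51] avail[A=14 B=37 C=32 D=49] open={R6,R7,R8,R9}
Step 15: reserve R10 C 3 -> on_hand[A=28 B=37 C=41 D=51] avail[A=14 B=37 C=29 D=49] open={R10,R6,R7,R8,R9}
Step 16: reserve R11 D 3 -> on_hand[A=28 B=37 C=41 D=51] avail[A=14 B=37 C=29 D=46] open={R10,R11,R6,R7,R8,R9}
Step 17: cancel R9 -> on_hand[A=28 B=37 C=41 D=51] avail[A=14 B=37 C=29 D=48] open={R10,R11,R6,R7,R8}
Step 18: commit R11 -> on_hand[A=28 B=37 C=41 D=48] avail[A=14 B=37 C=29 D=48] open={R10,R6,R7,R8}
Step 19: reserve R12 C 4 -> on_hand[A=28 B=37 C=41 D=48] avail[A=14 B=37 C=25 D=48] open={R10,R12,R6,R7,R8}
Step 20: commit R10 -> on_hand[A=28 B=37 C=38 D=48] avail[A=14 B=37 C=25 D=48] open={R12,R6,R7,R8}
Step 21: reserve R13 A 9 -> on_hand[A=28 B=37 C=38 D=48] avail[A=5 B=37 C=25 D=48] open={R12,R13,R6,R7,R8}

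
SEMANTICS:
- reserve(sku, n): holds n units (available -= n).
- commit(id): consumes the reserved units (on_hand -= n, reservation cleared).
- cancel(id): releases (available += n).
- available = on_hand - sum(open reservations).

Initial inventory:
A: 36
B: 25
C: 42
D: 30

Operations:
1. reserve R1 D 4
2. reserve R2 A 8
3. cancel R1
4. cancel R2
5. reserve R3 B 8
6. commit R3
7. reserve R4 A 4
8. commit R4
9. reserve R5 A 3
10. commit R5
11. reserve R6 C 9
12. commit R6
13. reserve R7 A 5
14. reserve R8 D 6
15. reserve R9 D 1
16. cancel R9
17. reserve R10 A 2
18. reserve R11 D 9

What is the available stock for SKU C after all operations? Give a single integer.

Answer: 33

Derivation:
Step 1: reserve R1 D 4 -> on_hand[A=36 B=25 C=42 D=30] avail[A=36 B=25 C=42 D=26] open={R1}
Step 2: reserve R2 A 8 -> on_hand[A=36 B=25 C=42 D=30] avail[A=28 B=25 C=42 D=26] open={R1,R2}
Step 3: cancel R1 -> on_hand[A=36 B=25 C=42 D=30] avail[A=28 B=25 C=42 D=30] open={R2}
Step 4: cancel R2 -> on_hand[A=36 B=25 C=42 D=30] avail[A=36 B=25 C=42 D=30] open={}
Step 5: reserve R3 B 8 -> on_hand[A=36 B=25 C=42 D=30] avail[A=36 B=17 C=42 D=30] open={R3}
Step 6: commit R3 -> on_hand[A=36 B=17 C=42 D=30] avail[A=36 B=17 C=42 D=30] open={}
Step 7: reserve R4 A 4 -> on_hand[A=36 B=17 C=42 D=30] avail[A=32 B=17 C=42 D=30] open={R4}
Step 8: commit R4 -> on_hand[A=32 B=17 C=42 D=30] avail[A=32 B=17 C=42 D=30] open={}
Step 9: reserve R5 A 3 -> on_hand[A=32 B=17 C=42 D=30] avail[A=29 B=17 C=42 D=30] open={R5}
Step 10: commit R5 -> on_hand[A=29 B=17 C=42 D=30] avail[A=29 B=17 C=42 D=30] open={}
Step 11: reserve R6 C 9 -> on_hand[A=29 B=17 C=42 D=30] avail[A=29 B=17 C=33 D=30] open={R6}
Step 12: commit R6 -> on_hand[A=29 B=17 C=33 D=30] avail[A=29 B=17 C=33 D=30] open={}
Step 13: reserve R7 A 5 -> on_hand[A=29 B=17 C=33 D=30] avail[A=24 B=17 C=33 D=30] open={R7}
Step 14: reserve R8 D 6 -> on_hand[A=29 B=17 C=33 D=30] avail[A=24 B=17 C=33 D=24] open={R7,R8}
Step 15: reserve R9 D 1 -> on_hand[A=29 B=17 C=33 D=30] avail[A=24 B=17 C=33 D=23] open={R7,R8,R9}
Step 16: cancel R9 -> on_hand[A=29 B=17 C=33 D=30] avail[A=24 B=17 C=33 D=24] open={R7,R8}
Step 17: reserve R10 A 2 -> on_hand[A=29 B=17 C=33 D=30] avail[A=22 B=17 C=33 D=24] open={R10,R7,R8}
Step 18: reserve R11 D 9 -> on_hand[A=29 B=17 C=33 D=30] avail[A=22 B=17 C=33 D=15] open={R10,R11,R7,R8}
Final available[C] = 33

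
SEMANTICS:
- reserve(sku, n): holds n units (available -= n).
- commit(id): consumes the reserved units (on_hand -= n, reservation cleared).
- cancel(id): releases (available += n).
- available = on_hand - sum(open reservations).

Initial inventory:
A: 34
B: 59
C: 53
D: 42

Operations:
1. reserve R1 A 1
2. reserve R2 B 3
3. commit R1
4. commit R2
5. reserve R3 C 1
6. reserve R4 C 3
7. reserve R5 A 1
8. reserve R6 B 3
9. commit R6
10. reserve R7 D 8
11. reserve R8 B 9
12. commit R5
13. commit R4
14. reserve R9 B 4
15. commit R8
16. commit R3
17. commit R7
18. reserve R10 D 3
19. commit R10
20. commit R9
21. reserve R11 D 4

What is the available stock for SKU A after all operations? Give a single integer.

Answer: 32

Derivation:
Step 1: reserve R1 A 1 -> on_hand[A=34 B=59 C=53 D=42] avail[A=33 B=59 C=53 D=42] open={R1}
Step 2: reserve R2 B 3 -> on_hand[A=34 B=59 C=53 D=42] avail[A=33 B=56 C=53 D=42] open={R1,R2}
Step 3: commit R1 -> on_hand[A=33 B=59 C=53 D=42] avail[A=33 B=56 C=53 D=42] open={R2}
Step 4: commit R2 -> on_hand[A=33 B=56 C=53 D=42] avail[A=33 B=56 C=53 D=42] open={}
Step 5: reserve R3 C 1 -> on_hand[A=33 B=56 C=53 D=42] avail[A=33 B=56 C=52 D=42] open={R3}
Step 6: reserve R4 C 3 -> on_hand[A=33 B=56 C=53 D=42] avail[A=33 B=56 C=49 D=42] open={R3,R4}
Step 7: reserve R5 A 1 -> on_hand[A=33 B=56 C=53 D=42] avail[A=32 B=56 C=49 D=42] open={R3,R4,R5}
Step 8: reserve R6 B 3 -> on_hand[A=33 B=56 C=53 D=42] avail[A=32 B=53 C=49 D=42] open={R3,R4,R5,R6}
Step 9: commit R6 -> on_hand[A=33 B=53 C=53 D=42] avail[A=32 B=53 C=49 D=42] open={R3,R4,R5}
Step 10: reserve R7 D 8 -> on_hand[A=33 B=53 C=53 D=42] avail[A=32 B=53 C=49 D=34] open={R3,R4,R5,R7}
Step 11: reserve R8 B 9 -> on_hand[A=33 B=53 C=53 D=42] avail[A=32 B=44 C=49 D=34] open={R3,R4,R5,R7,R8}
Step 12: commit R5 -> on_hand[A=32 B=53 C=53 D=42] avail[A=32 B=44 C=49 D=34] open={R3,R4,R7,R8}
Step 13: commit R4 -> on_hand[A=32 B=53 C=50 D=42] avail[A=32 B=44 C=49 D=34] open={R3,R7,R8}
Step 14: reserve R9 B 4 -> on_hand[A=32 B=53 C=50 D=42] avail[A=32 B=40 C=49 D=34] open={R3,R7,R8,R9}
Step 15: commit R8 -> on_hand[A=32 B=44 C=50 D=42] avail[A=32 B=40 C=49 D=34] open={R3,R7,R9}
Step 16: commit R3 -> on_hand[A=32 B=44 C=49 D=42] avail[A=32 B=40 C=49 D=34] open={R7,R9}
Step 17: commit R7 -> on_hand[A=32 B=44 C=49 D=34] avail[A=32 B=40 C=49 D=34] open={R9}
Step 18: reserve R10 D 3 -> on_hand[A=32 B=44 C=49 D=34] avail[A=32 B=40 C=49 D=31] open={R10,R9}
Step 19: commit R10 -> on_hand[A=32 B=44 C=49 D=31] avail[A=32 B=40 C=49 D=31] open={R9}
Step 20: commit R9 -> on_hand[A=32 B=40 C=49 D=31] avail[A=32 B=40 C=49 D=31] open={}
Step 21: reserve R11 D 4 -> on_hand[A=32 B=40 C=49 D=31] avail[A=32 B=40 C=49 D=27] open={R11}
Final available[A] = 32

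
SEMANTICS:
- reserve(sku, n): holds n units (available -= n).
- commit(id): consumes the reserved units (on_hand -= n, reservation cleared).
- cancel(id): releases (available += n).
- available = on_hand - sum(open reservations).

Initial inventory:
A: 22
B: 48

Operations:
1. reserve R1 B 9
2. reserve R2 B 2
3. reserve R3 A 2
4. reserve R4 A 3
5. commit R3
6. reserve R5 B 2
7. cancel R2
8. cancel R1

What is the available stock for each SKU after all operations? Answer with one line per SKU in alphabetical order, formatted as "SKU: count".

Step 1: reserve R1 B 9 -> on_hand[A=22 B=48] avail[A=22 B=39] open={R1}
Step 2: reserve R2 B 2 -> on_hand[A=22 B=48] avail[A=22 B=37] open={R1,R2}
Step 3: reserve R3 A 2 -> on_hand[A=22 B=48] avail[A=20 B=37] open={R1,R2,R3}
Step 4: reserve R4 A 3 -> on_hand[A=22 B=48] avail[A=17 B=37] open={R1,R2,R3,R4}
Step 5: commit R3 -> on_hand[A=20 B=48] avail[A=17 B=37] open={R1,R2,R4}
Step 6: reserve R5 B 2 -> on_hand[A=20 B=48] avail[A=17 B=35] open={R1,R2,R4,R5}
Step 7: cancel R2 -> on_hand[A=20 B=48] avail[A=17 B=37] open={R1,R4,R5}
Step 8: cancel R1 -> on_hand[A=20 B=48] avail[A=17 B=46] open={R4,R5}

Answer: A: 17
B: 46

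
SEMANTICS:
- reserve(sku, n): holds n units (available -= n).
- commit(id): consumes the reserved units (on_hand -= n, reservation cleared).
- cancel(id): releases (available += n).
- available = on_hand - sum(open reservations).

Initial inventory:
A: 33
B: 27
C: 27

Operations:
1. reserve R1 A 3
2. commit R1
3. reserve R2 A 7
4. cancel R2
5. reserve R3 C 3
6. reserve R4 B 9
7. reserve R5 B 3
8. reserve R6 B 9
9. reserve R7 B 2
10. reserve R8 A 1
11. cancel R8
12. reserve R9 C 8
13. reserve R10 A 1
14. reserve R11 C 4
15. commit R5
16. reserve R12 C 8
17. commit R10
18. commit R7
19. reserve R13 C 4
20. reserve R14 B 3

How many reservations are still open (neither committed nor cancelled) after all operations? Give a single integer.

Answer: 8

Derivation:
Step 1: reserve R1 A 3 -> on_hand[A=33 B=27 C=27] avail[A=30 B=27 C=27] open={R1}
Step 2: commit R1 -> on_hand[A=30 B=27 C=27] avail[A=30 B=27 C=27] open={}
Step 3: reserve R2 A 7 -> on_hand[A=30 B=27 C=27] avail[A=23 B=27 C=27] open={R2}
Step 4: cancel R2 -> on_hand[A=30 B=27 C=27] avail[A=30 B=27 C=27] open={}
Step 5: reserve R3 C 3 -> on_hand[A=30 B=27 C=27] avail[A=30 B=27 C=24] open={R3}
Step 6: reserve R4 B 9 -> on_hand[A=30 B=27 C=27] avail[A=30 B=18 C=24] open={R3,R4}
Step 7: reserve R5 B 3 -> on_hand[A=30 B=27 C=27] avail[A=30 B=15 C=24] open={R3,R4,R5}
Step 8: reserve R6 B 9 -> on_hand[A=30 B=27 C=27] avail[A=30 B=6 C=24] open={R3,R4,R5,R6}
Step 9: reserve R7 B 2 -> on_hand[A=30 B=27 C=27] avail[A=30 B=4 C=24] open={R3,R4,R5,R6,R7}
Step 10: reserve R8 A 1 -> on_hand[A=30 B=27 C=27] avail[A=29 B=4 C=24] open={R3,R4,R5,R6,R7,R8}
Step 11: cancel R8 -> on_hand[A=30 B=27 C=27] avail[A=30 B=4 C=24] open={R3,R4,R5,R6,R7}
Step 12: reserve R9 C 8 -> on_hand[A=30 B=27 C=27] avail[A=30 B=4 C=16] open={R3,R4,R5,R6,R7,R9}
Step 13: reserve R10 A 1 -> on_hand[A=30 B=27 C=27] avail[A=29 B=4 C=16] open={R10,R3,R4,R5,R6,R7,R9}
Step 14: reserve R11 C 4 -> on_hand[A=30 B=27 C=27] avail[A=29 B=4 C=12] open={R10,R11,R3,R4,R5,R6,R7,R9}
Step 15: commit R5 -> on_hand[A=30 B=24 C=27] avail[A=29 B=4 C=12] open={R10,R11,R3,R4,R6,R7,R9}
Step 16: reserve R12 C 8 -> on_hand[A=30 B=24 C=27] avail[A=29 B=4 C=4] open={R10,R11,R12,R3,R4,R6,R7,R9}
Step 17: commit R10 -> on_hand[A=29 B=24 C=27] avail[A=29 B=4 C=4] open={R11,R12,R3,R4,R6,R7,R9}
Step 18: commit R7 -> on_hand[A=29 B=22 C=27] avail[A=29 B=4 C=4] open={R11,R12,R3,R4,R6,R9}
Step 19: reserve R13 C 4 -> on_hand[A=29 B=22 C=27] avail[A=29 B=4 C=0] open={R11,R12,R13,R3,R4,R6,R9}
Step 20: reserve R14 B 3 -> on_hand[A=29 B=22 C=27] avail[A=29 B=1 C=0] open={R11,R12,R13,R14,R3,R4,R6,R9}
Open reservations: ['R11', 'R12', 'R13', 'R14', 'R3', 'R4', 'R6', 'R9'] -> 8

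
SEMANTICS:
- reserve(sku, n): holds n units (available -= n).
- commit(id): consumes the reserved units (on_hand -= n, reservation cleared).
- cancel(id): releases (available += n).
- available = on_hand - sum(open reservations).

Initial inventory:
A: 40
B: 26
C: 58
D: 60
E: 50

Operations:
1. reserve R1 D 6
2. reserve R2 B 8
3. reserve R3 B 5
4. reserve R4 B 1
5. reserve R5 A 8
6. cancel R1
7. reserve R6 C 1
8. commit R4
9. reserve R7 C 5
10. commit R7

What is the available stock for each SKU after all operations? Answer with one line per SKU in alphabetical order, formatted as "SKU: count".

Step 1: reserve R1 D 6 -> on_hand[A=40 B=26 C=58 D=60 E=50] avail[A=40 B=26 C=58 D=54 E=50] open={R1}
Step 2: reserve R2 B 8 -> on_hand[A=40 B=26 C=58 D=60 E=50] avail[A=40 B=18 C=58 D=54 E=50] open={R1,R2}
Step 3: reserve R3 B 5 -> on_hand[A=40 B=26 C=58 D=60 E=50] avail[A=40 B=13 C=58 D=54 E=50] open={R1,R2,R3}
Step 4: reserve R4 B 1 -> on_hand[A=40 B=26 C=58 D=60 E=50] avail[A=40 B=12 C=58 D=54 E=50] open={R1,R2,R3,R4}
Step 5: reserve R5 A 8 -> on_hand[A=40 B=26 C=58 D=60 E=50] avail[A=32 B=12 C=58 D=54 E=50] open={R1,R2,R3,R4,R5}
Step 6: cancel R1 -> on_hand[A=40 B=26 C=58 D=60 E=50] avail[A=32 B=12 C=58 D=60 E=50] open={R2,R3,R4,R5}
Step 7: reserve R6 C 1 -> on_hand[A=40 B=26 C=58 D=60 E=50] avail[A=32 B=12 C=57 D=60 E=50] open={R2,R3,R4,R5,R6}
Step 8: commit R4 -> on_hand[A=40 B=25 C=58 D=60 E=50] avail[A=32 B=12 C=57 D=60 E=50] open={R2,R3,R5,R6}
Step 9: reserve R7 C 5 -> on_hand[A=40 B=25 C=58 D=60 E=50] avail[A=32 B=12 C=52 D=60 E=50] open={R2,R3,R5,R6,R7}
Step 10: commit R7 -> on_hand[A=40 B=25 C=53 D=60 E=50] avail[A=32 B=12 C=52 D=60 E=50] open={R2,R3,R5,R6}

Answer: A: 32
B: 12
C: 52
D: 60
E: 50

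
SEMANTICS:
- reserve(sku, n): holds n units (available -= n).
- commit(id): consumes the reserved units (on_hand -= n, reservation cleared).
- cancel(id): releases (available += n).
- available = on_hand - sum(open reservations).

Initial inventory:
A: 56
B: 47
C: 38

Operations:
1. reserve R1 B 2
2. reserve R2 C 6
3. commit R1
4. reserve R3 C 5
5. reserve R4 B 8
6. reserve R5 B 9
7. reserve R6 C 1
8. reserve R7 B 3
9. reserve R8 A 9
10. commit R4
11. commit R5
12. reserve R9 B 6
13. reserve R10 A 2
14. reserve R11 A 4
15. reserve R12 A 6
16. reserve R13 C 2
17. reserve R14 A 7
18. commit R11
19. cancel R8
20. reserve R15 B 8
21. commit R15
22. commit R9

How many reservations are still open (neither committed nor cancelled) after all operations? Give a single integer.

Step 1: reserve R1 B 2 -> on_hand[A=56 B=47 C=38] avail[A=56 B=45 C=38] open={R1}
Step 2: reserve R2 C 6 -> on_hand[A=56 B=47 C=38] avail[A=56 B=45 C=32] open={R1,R2}
Step 3: commit R1 -> on_hand[A=56 B=45 C=38] avail[A=56 B=45 C=32] open={R2}
Step 4: reserve R3 C 5 -> on_hand[A=56 B=45 C=38] avail[A=56 B=45 C=27] open={R2,R3}
Step 5: reserve R4 B 8 -> on_hand[A=56 B=45 C=38] avail[A=56 B=37 C=27] open={R2,R3,R4}
Step 6: reserve R5 B 9 -> on_hand[A=56 B=45 C=38] avail[A=56 B=28 C=27] open={R2,R3,R4,R5}
Step 7: reserve R6 C 1 -> on_hand[A=56 B=45 C=38] avail[A=56 B=28 C=26] open={R2,R3,R4,R5,R6}
Step 8: reserve R7 B 3 -> on_hand[A=56 B=45 C=38] avail[A=56 B=25 C=26] open={R2,R3,R4,R5,R6,R7}
Step 9: reserve R8 A 9 -> on_hand[A=56 B=45 C=38] avail[A=47 B=25 C=26] open={R2,R3,R4,R5,R6,R7,R8}
Step 10: commit R4 -> on_hand[A=56 B=37 C=38] avail[A=47 B=25 C=26] open={R2,R3,R5,R6,R7,R8}
Step 11: commit R5 -> on_hand[A=56 B=28 C=38] avail[A=47 B=25 C=26] open={R2,R3,R6,R7,R8}
Step 12: reserve R9 B 6 -> on_hand[A=56 B=28 C=38] avail[A=47 B=19 C=26] open={R2,R3,R6,R7,R8,R9}
Step 13: reserve R10 A 2 -> on_hand[A=56 B=28 C=38] avail[A=45 B=19 C=26] open={R10,R2,R3,R6,R7,R8,R9}
Step 14: reserve R11 A 4 -> on_hand[A=56 B=28 C=38] avail[A=41 B=19 C=26] open={R10,R11,R2,R3,R6,R7,R8,R9}
Step 15: reserve R12 A 6 -> on_hand[A=56 B=28 C=38] avail[A=35 B=19 C=26] open={R10,R11,R12,R2,R3,R6,R7,R8,R9}
Step 16: reserve R13 C 2 -> on_hand[A=56 B=28 C=38] avail[A=35 B=19 C=24] open={R10,R11,R12,R13,R2,R3,R6,R7,R8,R9}
Step 17: reserve R14 A 7 -> on_hand[A=56 B=28 C=38] avail[A=28 B=19 C=24] open={R10,R11,R12,R13,R14,R2,R3,R6,R7,R8,R9}
Step 18: commit R11 -> on_hand[A=52 B=28 C=38] avail[A=28 B=19 C=24] open={R10,R12,R13,R14,R2,R3,R6,R7,R8,R9}
Step 19: cancel R8 -> on_hand[A=52 B=28 C=38] avail[A=37 B=19 C=24] open={R10,R12,R13,R14,R2,R3,R6,R7,R9}
Step 20: reserve R15 B 8 -> on_hand[A=52 B=28 C=38] avail[A=37 B=11 C=24] open={R10,R12,R13,R14,R15,R2,R3,R6,R7,R9}
Step 21: commit R15 -> on_hand[A=52 B=20 C=38] avail[A=37 B=11 C=24] open={R10,R12,R13,R14,R2,R3,R6,R7,R9}
Step 22: commit R9 -> on_hand[A=52 B=14 C=38] avail[A=37 B=11 C=24] open={R10,R12,R13,R14,R2,R3,R6,R7}
Open reservations: ['R10', 'R12', 'R13', 'R14', 'R2', 'R3', 'R6', 'R7'] -> 8

Answer: 8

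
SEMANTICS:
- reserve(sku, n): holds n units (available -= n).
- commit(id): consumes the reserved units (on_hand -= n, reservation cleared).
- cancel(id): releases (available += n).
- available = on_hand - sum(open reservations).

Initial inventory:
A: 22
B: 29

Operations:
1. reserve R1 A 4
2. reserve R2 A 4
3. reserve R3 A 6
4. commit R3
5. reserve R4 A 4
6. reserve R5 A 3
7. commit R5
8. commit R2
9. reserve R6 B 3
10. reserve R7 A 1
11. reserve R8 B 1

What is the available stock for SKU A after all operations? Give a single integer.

Step 1: reserve R1 A 4 -> on_hand[A=22 B=29] avail[A=18 B=29] open={R1}
Step 2: reserve R2 A 4 -> on_hand[A=22 B=29] avail[A=14 B=29] open={R1,R2}
Step 3: reserve R3 A 6 -> on_hand[A=22 B=29] avail[A=8 B=29] open={R1,R2,R3}
Step 4: commit R3 -> on_hand[A=16 B=29] avail[A=8 B=29] open={R1,R2}
Step 5: reserve R4 A 4 -> on_hand[A=16 B=29] avail[A=4 B=29] open={R1,R2,R4}
Step 6: reserve R5 A 3 -> on_hand[A=16 B=29] avail[A=1 B=29] open={R1,R2,R4,R5}
Step 7: commit R5 -> on_hand[A=13 B=29] avail[A=1 B=29] open={R1,R2,R4}
Step 8: commit R2 -> on_hand[A=9 B=29] avail[A=1 B=29] open={R1,R4}
Step 9: reserve R6 B 3 -> on_hand[A=9 B=29] avail[A=1 B=26] open={R1,R4,R6}
Step 10: reserve R7 A 1 -> on_hand[A=9 B=29] avail[A=0 B=26] open={R1,R4,R6,R7}
Step 11: reserve R8 B 1 -> on_hand[A=9 B=29] avail[A=0 B=25] open={R1,R4,R6,R7,R8}
Final available[A] = 0

Answer: 0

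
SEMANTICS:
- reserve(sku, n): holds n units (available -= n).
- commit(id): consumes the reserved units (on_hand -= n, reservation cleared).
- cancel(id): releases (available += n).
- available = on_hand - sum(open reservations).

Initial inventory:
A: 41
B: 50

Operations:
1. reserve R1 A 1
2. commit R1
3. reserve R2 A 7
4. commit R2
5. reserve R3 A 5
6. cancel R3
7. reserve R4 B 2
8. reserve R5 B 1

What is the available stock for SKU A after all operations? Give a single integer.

Answer: 33

Derivation:
Step 1: reserve R1 A 1 -> on_hand[A=41 B=50] avail[A=40 B=50] open={R1}
Step 2: commit R1 -> on_hand[A=40 B=50] avail[A=40 B=50] open={}
Step 3: reserve R2 A 7 -> on_hand[A=40 B=50] avail[A=33 B=50] open={R2}
Step 4: commit R2 -> on_hand[A=33 B=50] avail[A=33 B=50] open={}
Step 5: reserve R3 A 5 -> on_hand[A=33 B=50] avail[A=28 B=50] open={R3}
Step 6: cancel R3 -> on_hand[A=33 B=50] avail[A=33 B=50] open={}
Step 7: reserve R4 B 2 -> on_hand[A=33 B=50] avail[A=33 B=48] open={R4}
Step 8: reserve R5 B 1 -> on_hand[A=33 B=50] avail[A=33 B=47] open={R4,R5}
Final available[A] = 33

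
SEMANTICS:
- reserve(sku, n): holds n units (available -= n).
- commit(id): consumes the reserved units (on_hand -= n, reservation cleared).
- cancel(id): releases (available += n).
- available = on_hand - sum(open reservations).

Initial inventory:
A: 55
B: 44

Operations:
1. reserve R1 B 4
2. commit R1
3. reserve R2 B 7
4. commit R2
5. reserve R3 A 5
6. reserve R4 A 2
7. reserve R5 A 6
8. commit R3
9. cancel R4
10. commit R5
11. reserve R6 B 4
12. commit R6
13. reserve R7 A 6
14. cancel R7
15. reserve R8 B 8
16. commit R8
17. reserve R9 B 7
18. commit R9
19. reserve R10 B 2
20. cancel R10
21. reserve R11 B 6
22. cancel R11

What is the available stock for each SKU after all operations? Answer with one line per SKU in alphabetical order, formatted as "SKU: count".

Answer: A: 44
B: 14

Derivation:
Step 1: reserve R1 B 4 -> on_hand[A=55 B=44] avail[A=55 B=40] open={R1}
Step 2: commit R1 -> on_hand[A=55 B=40] avail[A=55 B=40] open={}
Step 3: reserve R2 B 7 -> on_hand[A=55 B=40] avail[A=55 B=33] open={R2}
Step 4: commit R2 -> on_hand[A=55 B=33] avail[A=55 B=33] open={}
Step 5: reserve R3 A 5 -> on_hand[A=55 B=33] avail[A=50 B=33] open={R3}
Step 6: reserve R4 A 2 -> on_hand[A=55 B=33] avail[A=48 B=33] open={R3,R4}
Step 7: reserve R5 A 6 -> on_hand[A=55 B=33] avail[A=42 B=33] open={R3,R4,R5}
Step 8: commit R3 -> on_hand[A=50 B=33] avail[A=42 B=33] open={R4,R5}
Step 9: cancel R4 -> on_hand[A=50 B=33] avail[A=44 B=33] open={R5}
Step 10: commit R5 -> on_hand[A=44 B=33] avail[A=44 B=33] open={}
Step 11: reserve R6 B 4 -> on_hand[A=44 B=33] avail[A=44 B=29] open={R6}
Step 12: commit R6 -> on_hand[A=44 B=29] avail[A=44 B=29] open={}
Step 13: reserve R7 A 6 -> on_hand[A=44 B=29] avail[A=38 B=29] open={R7}
Step 14: cancel R7 -> on_hand[A=44 B=29] avail[A=44 B=29] open={}
Step 15: reserve R8 B 8 -> on_hand[A=44 B=29] avail[A=44 B=21] open={R8}
Step 16: commit R8 -> on_hand[A=44 B=21] avail[A=44 B=21] open={}
Step 17: reserve R9 B 7 -> on_hand[A=44 B=21] avail[A=44 B=14] open={R9}
Step 18: commit R9 -> on_hand[A=44 B=14] avail[A=44 B=14] open={}
Step 19: reserve R10 B 2 -> on_hand[A=44 B=14] avail[A=44 B=12] open={R10}
Step 20: cancel R10 -> on_hand[A=44 B=14] avail[A=44 B=14] open={}
Step 21: reserve R11 B 6 -> on_hand[A=44 B=14] avail[A=44 B=8] open={R11}
Step 22: cancel R11 -> on_hand[A=44 B=14] avail[A=44 B=14] open={}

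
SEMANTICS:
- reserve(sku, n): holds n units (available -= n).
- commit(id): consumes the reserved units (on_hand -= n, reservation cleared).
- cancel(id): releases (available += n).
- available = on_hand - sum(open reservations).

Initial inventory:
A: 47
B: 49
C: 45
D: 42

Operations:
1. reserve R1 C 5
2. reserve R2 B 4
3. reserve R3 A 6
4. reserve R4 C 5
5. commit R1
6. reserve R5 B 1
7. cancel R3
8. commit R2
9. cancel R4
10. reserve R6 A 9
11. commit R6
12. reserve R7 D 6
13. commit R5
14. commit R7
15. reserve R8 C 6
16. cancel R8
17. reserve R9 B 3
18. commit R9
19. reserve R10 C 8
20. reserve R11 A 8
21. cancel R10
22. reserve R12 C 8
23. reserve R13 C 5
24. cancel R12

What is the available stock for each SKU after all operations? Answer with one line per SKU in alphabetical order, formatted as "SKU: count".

Answer: A: 30
B: 41
C: 35
D: 36

Derivation:
Step 1: reserve R1 C 5 -> on_hand[A=47 B=49 C=45 D=42] avail[A=47 B=49 C=40 D=42] open={R1}
Step 2: reserve R2 B 4 -> on_hand[A=47 B=49 C=45 D=42] avail[A=47 B=45 C=40 D=42] open={R1,R2}
Step 3: reserve R3 A 6 -> on_hand[A=47 B=49 C=45 D=42] avail[A=41 B=45 C=40 D=42] open={R1,R2,R3}
Step 4: reserve R4 C 5 -> on_hand[A=47 B=49 C=45 D=42] avail[A=41 B=45 C=35 D=42] open={R1,R2,R3,R4}
Step 5: commit R1 -> on_hand[A=47 B=49 C=40 D=42] avail[A=41 B=45 C=35 D=42] open={R2,R3,R4}
Step 6: reserve R5 B 1 -> on_hand[A=47 B=49 C=40 D=42] avail[A=41 B=44 C=35 D=42] open={R2,R3,R4,R5}
Step 7: cancel R3 -> on_hand[A=47 B=49 C=40 D=42] avail[A=47 B=44 C=35 D=42] open={R2,R4,R5}
Step 8: commit R2 -> on_hand[A=47 B=45 C=40 D=42] avail[A=47 B=44 C=35 D=42] open={R4,R5}
Step 9: cancel R4 -> on_hand[A=47 B=45 C=40 D=42] avail[A=47 B=44 C=40 D=42] open={R5}
Step 10: reserve R6 A 9 -> on_hand[A=47 B=45 C=40 D=42] avail[A=38 B=44 C=40 D=42] open={R5,R6}
Step 11: commit R6 -> on_hand[A=38 B=45 C=40 D=42] avail[A=38 B=44 C=40 D=42] open={R5}
Step 12: reserve R7 D 6 -> on_hand[A=38 B=45 C=40 D=42] avail[A=38 B=44 C=40 D=36] open={R5,R7}
Step 13: commit R5 -> on_hand[A=38 B=44 C=40 D=42] avail[A=38 B=44 C=40 D=36] open={R7}
Step 14: commit R7 -> on_hand[A=38 B=44 C=40 D=36] avail[A=38 B=44 C=40 D=36] open={}
Step 15: reserve R8 C 6 -> on_hand[A=38 B=44 C=40 D=36] avail[A=38 B=44 C=34 D=36] open={R8}
Step 16: cancel R8 -> on_hand[A=38 B=44 C=40 D=36] avail[A=38 B=44 C=40 D=36] open={}
Step 17: reserve R9 B 3 -> on_hand[A=38 B=44 C=40 D=36] avail[A=38 B=41 C=40 D=36] open={R9}
Step 18: commit R9 -> on_hand[A=38 B=41 C=40 D=36] avail[A=38 B=41 C=40 D=36] open={}
Step 19: reserve R10 C 8 -> on_hand[A=38 B=41 C=40 D=36] avail[A=38 B=41 C=32 D=36] open={R10}
Step 20: reserve R11 A 8 -> on_hand[A=38 B=41 C=40 D=36] avail[A=30 B=41 C=32 D=36] open={R10,R11}
Step 21: cancel R10 -> on_hand[A=38 B=41 C=40 D=36] avail[A=30 B=41 C=40 D=36] open={R11}
Step 22: reserve R12 C 8 -> on_hand[A=38 B=41 C=40 D=36] avail[A=30 B=41 C=32 D=36] open={R11,R12}
Step 23: reserve R13 C 5 -> on_hand[A=38 B=41 C=40 D=36] avail[A=30 B=41 C=27 D=36] open={R11,R12,R13}
Step 24: cancel R12 -> on_hand[A=38 B=41 C=40 D=36] avail[A=30 B=41 C=35 D=36] open={R11,R13}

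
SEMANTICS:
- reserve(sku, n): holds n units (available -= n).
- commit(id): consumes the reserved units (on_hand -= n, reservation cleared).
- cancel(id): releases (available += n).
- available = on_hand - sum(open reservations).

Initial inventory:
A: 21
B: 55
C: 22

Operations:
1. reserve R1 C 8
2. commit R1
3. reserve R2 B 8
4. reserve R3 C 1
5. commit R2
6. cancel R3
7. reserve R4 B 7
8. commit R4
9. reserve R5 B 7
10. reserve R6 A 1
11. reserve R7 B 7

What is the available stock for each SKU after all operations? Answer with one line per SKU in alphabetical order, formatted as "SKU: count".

Answer: A: 20
B: 26
C: 14

Derivation:
Step 1: reserve R1 C 8 -> on_hand[A=21 B=55 C=22] avail[A=21 B=55 C=14] open={R1}
Step 2: commit R1 -> on_hand[A=21 B=55 C=14] avail[A=21 B=55 C=14] open={}
Step 3: reserve R2 B 8 -> on_hand[A=21 B=55 C=14] avail[A=21 B=47 C=14] open={R2}
Step 4: reserve R3 C 1 -> on_hand[A=21 B=55 C=14] avail[A=21 B=47 C=13] open={R2,R3}
Step 5: commit R2 -> on_hand[A=21 B=47 C=14] avail[A=21 B=47 C=13] open={R3}
Step 6: cancel R3 -> on_hand[A=21 B=47 C=14] avail[A=21 B=47 C=14] open={}
Step 7: reserve R4 B 7 -> on_hand[A=21 B=47 C=14] avail[A=21 B=40 C=14] open={R4}
Step 8: commit R4 -> on_hand[A=21 B=40 C=14] avail[A=21 B=40 C=14] open={}
Step 9: reserve R5 B 7 -> on_hand[A=21 B=40 C=14] avail[A=21 B=33 C=14] open={R5}
Step 10: reserve R6 A 1 -> on_hand[A=21 B=40 C=14] avail[A=20 B=33 C=14] open={R5,R6}
Step 11: reserve R7 B 7 -> on_hand[A=21 B=40 C=14] avail[A=20 B=26 C=14] open={R5,R6,R7}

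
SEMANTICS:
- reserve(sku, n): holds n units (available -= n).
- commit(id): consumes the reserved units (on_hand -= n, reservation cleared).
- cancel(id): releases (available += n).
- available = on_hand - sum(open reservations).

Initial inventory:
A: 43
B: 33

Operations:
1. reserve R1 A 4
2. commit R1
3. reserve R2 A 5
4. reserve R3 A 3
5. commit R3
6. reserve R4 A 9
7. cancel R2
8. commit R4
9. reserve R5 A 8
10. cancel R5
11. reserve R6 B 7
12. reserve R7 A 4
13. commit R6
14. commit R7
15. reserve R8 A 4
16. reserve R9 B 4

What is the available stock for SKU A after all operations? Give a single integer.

Step 1: reserve R1 A 4 -> on_hand[A=43 B=33] avail[A=39 B=33] open={R1}
Step 2: commit R1 -> on_hand[A=39 B=33] avail[A=39 B=33] open={}
Step 3: reserve R2 A 5 -> on_hand[A=39 B=33] avail[A=34 B=33] open={R2}
Step 4: reserve R3 A 3 -> on_hand[A=39 B=33] avail[A=31 B=33] open={R2,R3}
Step 5: commit R3 -> on_hand[A=36 B=33] avail[A=31 B=33] open={R2}
Step 6: reserve R4 A 9 -> on_hand[A=36 B=33] avail[A=22 B=33] open={R2,R4}
Step 7: cancel R2 -> on_hand[A=36 B=33] avail[A=27 B=33] open={R4}
Step 8: commit R4 -> on_hand[A=27 B=33] avail[A=27 B=33] open={}
Step 9: reserve R5 A 8 -> on_hand[A=27 B=33] avail[A=19 B=33] open={R5}
Step 10: cancel R5 -> on_hand[A=27 B=33] avail[A=27 B=33] open={}
Step 11: reserve R6 B 7 -> on_hand[A=27 B=33] avail[A=27 B=26] open={R6}
Step 12: reserve R7 A 4 -> on_hand[A=27 B=33] avail[A=23 B=26] open={R6,R7}
Step 13: commit R6 -> on_hand[A=27 B=26] avail[A=23 B=26] open={R7}
Step 14: commit R7 -> on_hand[A=23 B=26] avail[A=23 B=26] open={}
Step 15: reserve R8 A 4 -> on_hand[A=23 B=26] avail[A=19 B=26] open={R8}
Step 16: reserve R9 B 4 -> on_hand[A=23 B=26] avail[A=19 B=22] open={R8,R9}
Final available[A] = 19

Answer: 19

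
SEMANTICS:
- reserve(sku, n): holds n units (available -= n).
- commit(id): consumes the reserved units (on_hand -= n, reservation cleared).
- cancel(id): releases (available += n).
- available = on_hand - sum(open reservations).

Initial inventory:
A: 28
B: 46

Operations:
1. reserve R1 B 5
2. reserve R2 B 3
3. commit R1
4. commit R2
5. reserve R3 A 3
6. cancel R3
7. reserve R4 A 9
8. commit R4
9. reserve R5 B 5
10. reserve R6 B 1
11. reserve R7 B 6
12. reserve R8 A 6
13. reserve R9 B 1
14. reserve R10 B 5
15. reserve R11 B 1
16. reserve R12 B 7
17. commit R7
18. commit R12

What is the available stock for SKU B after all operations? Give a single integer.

Answer: 12

Derivation:
Step 1: reserve R1 B 5 -> on_hand[A=28 B=46] avail[A=28 B=41] open={R1}
Step 2: reserve R2 B 3 -> on_hand[A=28 B=46] avail[A=28 B=38] open={R1,R2}
Step 3: commit R1 -> on_hand[A=28 B=41] avail[A=28 B=38] open={R2}
Step 4: commit R2 -> on_hand[A=28 B=38] avail[A=28 B=38] open={}
Step 5: reserve R3 A 3 -> on_hand[A=28 B=38] avail[A=25 B=38] open={R3}
Step 6: cancel R3 -> on_hand[A=28 B=38] avail[A=28 B=38] open={}
Step 7: reserve R4 A 9 -> on_hand[A=28 B=38] avail[A=19 B=38] open={R4}
Step 8: commit R4 -> on_hand[A=19 B=38] avail[A=19 B=38] open={}
Step 9: reserve R5 B 5 -> on_hand[A=19 B=38] avail[A=19 B=33] open={R5}
Step 10: reserve R6 B 1 -> on_hand[A=19 B=38] avail[A=19 B=32] open={R5,R6}
Step 11: reserve R7 B 6 -> on_hand[A=19 B=38] avail[A=19 B=26] open={R5,R6,R7}
Step 12: reserve R8 A 6 -> on_hand[A=19 B=38] avail[A=13 B=26] open={R5,R6,R7,R8}
Step 13: reserve R9 B 1 -> on_hand[A=19 B=38] avail[A=13 B=25] open={R5,R6,R7,R8,R9}
Step 14: reserve R10 B 5 -> on_hand[A=19 B=38] avail[A=13 B=20] open={R10,R5,R6,R7,R8,R9}
Step 15: reserve R11 B 1 -> on_hand[A=19 B=38] avail[A=13 B=19] open={R10,R11,R5,R6,R7,R8,R9}
Step 16: reserve R12 B 7 -> on_hand[A=19 B=38] avail[A=13 B=12] open={R10,R11,R12,R5,R6,R7,R8,R9}
Step 17: commit R7 -> on_hand[A=19 B=32] avail[A=13 B=12] open={R10,R11,R12,R5,R6,R8,R9}
Step 18: commit R12 -> on_hand[A=19 B=25] avail[A=13 B=12] open={R10,R11,R5,R6,R8,R9}
Final available[B] = 12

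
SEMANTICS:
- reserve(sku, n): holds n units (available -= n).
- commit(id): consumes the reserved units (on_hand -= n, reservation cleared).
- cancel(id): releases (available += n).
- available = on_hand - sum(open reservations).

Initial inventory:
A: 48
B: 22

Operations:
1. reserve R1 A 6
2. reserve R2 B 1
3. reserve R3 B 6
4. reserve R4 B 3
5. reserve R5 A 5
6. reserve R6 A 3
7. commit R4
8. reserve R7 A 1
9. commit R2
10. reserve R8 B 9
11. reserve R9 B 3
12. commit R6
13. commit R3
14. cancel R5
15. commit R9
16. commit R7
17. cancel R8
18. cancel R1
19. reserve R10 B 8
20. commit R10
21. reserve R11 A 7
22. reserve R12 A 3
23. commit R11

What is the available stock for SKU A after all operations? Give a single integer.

Answer: 34

Derivation:
Step 1: reserve R1 A 6 -> on_hand[A=48 B=22] avail[A=42 B=22] open={R1}
Step 2: reserve R2 B 1 -> on_hand[A=48 B=22] avail[A=42 B=21] open={R1,R2}
Step 3: reserve R3 B 6 -> on_hand[A=48 B=22] avail[A=42 B=15] open={R1,R2,R3}
Step 4: reserve R4 B 3 -> on_hand[A=48 B=22] avail[A=42 B=12] open={R1,R2,R3,R4}
Step 5: reserve R5 A 5 -> on_hand[A=48 B=22] avail[A=37 B=12] open={R1,R2,R3,R4,R5}
Step 6: reserve R6 A 3 -> on_hand[A=48 B=22] avail[A=34 B=12] open={R1,R2,R3,R4,R5,R6}
Step 7: commit R4 -> on_hand[A=48 B=19] avail[A=34 B=12] open={R1,R2,R3,R5,R6}
Step 8: reserve R7 A 1 -> on_hand[A=48 B=19] avail[A=33 B=12] open={R1,R2,R3,R5,R6,R7}
Step 9: commit R2 -> on_hand[A=48 B=18] avail[A=33 B=12] open={R1,R3,R5,R6,R7}
Step 10: reserve R8 B 9 -> on_hand[A=48 B=18] avail[A=33 B=3] open={R1,R3,R5,R6,R7,R8}
Step 11: reserve R9 B 3 -> on_hand[A=48 B=18] avail[A=33 B=0] open={R1,R3,R5,R6,R7,R8,R9}
Step 12: commit R6 -> on_hand[A=45 B=18] avail[A=33 B=0] open={R1,R3,R5,R7,R8,R9}
Step 13: commit R3 -> on_hand[A=45 B=12] avail[A=33 B=0] open={R1,R5,R7,R8,R9}
Step 14: cancel R5 -> on_hand[A=45 B=12] avail[A=38 B=0] open={R1,R7,R8,R9}
Step 15: commit R9 -> on_hand[A=45 B=9] avail[A=38 B=0] open={R1,R7,R8}
Step 16: commit R7 -> on_hand[A=44 B=9] avail[A=38 B=0] open={R1,R8}
Step 17: cancel R8 -> on_hand[A=44 B=9] avail[A=38 B=9] open={R1}
Step 18: cancel R1 -> on_hand[A=44 B=9] avail[A=44 B=9] open={}
Step 19: reserve R10 B 8 -> on_hand[A=44 B=9] avail[A=44 B=1] open={R10}
Step 20: commit R10 -> on_hand[A=44 B=1] avail[A=44 B=1] open={}
Step 21: reserve R11 A 7 -> on_hand[A=44 B=1] avail[A=37 B=1] open={R11}
Step 22: reserve R12 A 3 -> on_hand[A=44 B=1] avail[A=34 B=1] open={R11,R12}
Step 23: commit R11 -> on_hand[A=37 B=1] avail[A=34 B=1] open={R12}
Final available[A] = 34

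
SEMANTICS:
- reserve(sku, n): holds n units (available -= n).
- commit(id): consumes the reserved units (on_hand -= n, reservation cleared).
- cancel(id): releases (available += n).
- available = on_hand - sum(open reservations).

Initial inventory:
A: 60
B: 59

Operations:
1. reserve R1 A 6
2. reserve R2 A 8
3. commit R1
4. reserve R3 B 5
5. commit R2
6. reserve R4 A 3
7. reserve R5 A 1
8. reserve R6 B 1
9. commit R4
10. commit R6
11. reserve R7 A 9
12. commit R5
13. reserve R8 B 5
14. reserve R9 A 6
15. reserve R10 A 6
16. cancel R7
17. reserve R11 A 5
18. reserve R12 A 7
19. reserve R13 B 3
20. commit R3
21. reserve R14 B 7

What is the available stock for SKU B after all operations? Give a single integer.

Step 1: reserve R1 A 6 -> on_hand[A=60 B=59] avail[A=54 B=59] open={R1}
Step 2: reserve R2 A 8 -> on_hand[A=60 B=59] avail[A=46 B=59] open={R1,R2}
Step 3: commit R1 -> on_hand[A=54 B=59] avail[A=46 B=59] open={R2}
Step 4: reserve R3 B 5 -> on_hand[A=54 B=59] avail[A=46 B=54] open={R2,R3}
Step 5: commit R2 -> on_hand[A=46 B=59] avail[A=46 B=54] open={R3}
Step 6: reserve R4 A 3 -> on_hand[A=46 B=59] avail[A=43 B=54] open={R3,R4}
Step 7: reserve R5 A 1 -> on_hand[A=46 B=59] avail[A=42 B=54] open={R3,R4,R5}
Step 8: reserve R6 B 1 -> on_hand[A=46 B=59] avail[A=42 B=53] open={R3,R4,R5,R6}
Step 9: commit R4 -> on_hand[A=43 B=59] avail[A=42 B=53] open={R3,R5,R6}
Step 10: commit R6 -> on_hand[A=43 B=58] avail[A=42 B=53] open={R3,R5}
Step 11: reserve R7 A 9 -> on_hand[A=43 B=58] avail[A=33 B=53] open={R3,R5,R7}
Step 12: commit R5 -> on_hand[A=42 B=58] avail[A=33 B=53] open={R3,R7}
Step 13: reserve R8 B 5 -> on_hand[A=42 B=58] avail[A=33 B=48] open={R3,R7,R8}
Step 14: reserve R9 A 6 -> on_hand[A=42 B=58] avail[A=27 B=48] open={R3,R7,R8,R9}
Step 15: reserve R10 A 6 -> on_hand[A=42 B=58] avail[A=21 B=48] open={R10,R3,R7,R8,R9}
Step 16: cancel R7 -> on_hand[A=42 B=58] avail[A=30 B=48] open={R10,R3,R8,R9}
Step 17: reserve R11 A 5 -> on_hand[A=42 B=58] avail[A=25 B=48] open={R10,R11,R3,R8,R9}
Step 18: reserve R12 A 7 -> on_hand[A=42 B=58] avail[A=18 B=48] open={R10,R11,R12,R3,R8,R9}
Step 19: reserve R13 B 3 -> on_hand[A=42 B=58] avail[A=18 B=45] open={R10,R11,R12,R13,R3,R8,R9}
Step 20: commit R3 -> on_hand[A=42 B=53] avail[A=18 B=45] open={R10,R11,R12,R13,R8,R9}
Step 21: reserve R14 B 7 -> on_hand[A=42 B=53] avail[A=18 B=38] open={R10,R11,R12,R13,R14,R8,R9}
Final available[B] = 38

Answer: 38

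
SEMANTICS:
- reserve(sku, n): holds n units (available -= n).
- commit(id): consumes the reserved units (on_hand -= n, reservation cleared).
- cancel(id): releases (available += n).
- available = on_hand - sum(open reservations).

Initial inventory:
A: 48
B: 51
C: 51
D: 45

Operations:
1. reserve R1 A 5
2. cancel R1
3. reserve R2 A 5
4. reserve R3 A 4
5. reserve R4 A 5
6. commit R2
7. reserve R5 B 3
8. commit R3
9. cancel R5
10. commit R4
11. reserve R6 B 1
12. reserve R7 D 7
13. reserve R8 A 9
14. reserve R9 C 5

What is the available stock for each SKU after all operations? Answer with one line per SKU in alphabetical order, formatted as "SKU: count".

Answer: A: 25
B: 50
C: 46
D: 38

Derivation:
Step 1: reserve R1 A 5 -> on_hand[A=48 B=51 C=51 D=45] avail[A=43 B=51 C=51 D=45] open={R1}
Step 2: cancel R1 -> on_hand[A=48 B=51 C=51 D=45] avail[A=48 B=51 C=51 D=45] open={}
Step 3: reserve R2 A 5 -> on_hand[A=48 B=51 C=51 D=45] avail[A=43 B=51 C=51 D=45] open={R2}
Step 4: reserve R3 A 4 -> on_hand[A=48 B=51 C=51 D=45] avail[A=39 B=51 C=51 D=45] open={R2,R3}
Step 5: reserve R4 A 5 -> on_hand[A=48 B=51 C=51 D=45] avail[A=34 B=51 C=51 D=45] open={R2,R3,R4}
Step 6: commit R2 -> on_hand[A=43 B=51 C=51 D=45] avail[A=34 B=51 C=51 D=45] open={R3,R4}
Step 7: reserve R5 B 3 -> on_hand[A=43 B=51 C=51 D=45] avail[A=34 B=48 C=51 D=45] open={R3,R4,R5}
Step 8: commit R3 -> on_hand[A=39 B=51 C=51 D=45] avail[A=34 B=48 C=51 D=45] open={R4,R5}
Step 9: cancel R5 -> on_hand[A=39 B=51 C=51 D=45] avail[A=34 B=51 C=51 D=45] open={R4}
Step 10: commit R4 -> on_hand[A=34 B=51 C=51 D=45] avail[A=34 B=51 C=51 D=45] open={}
Step 11: reserve R6 B 1 -> on_hand[A=34 B=51 C=51 D=45] avail[A=34 B=50 C=51 D=45] open={R6}
Step 12: reserve R7 D 7 -> on_hand[A=34 B=51 C=51 D=45] avail[A=34 B=50 C=51 D=38] open={R6,R7}
Step 13: reserve R8 A 9 -> on_hand[A=34 B=51 C=51 D=45] avail[A=25 B=50 C=51 D=38] open={R6,R7,R8}
Step 14: reserve R9 C 5 -> on_hand[A=34 B=51 C=51 D=45] avail[A=25 B=50 C=46 D=38] open={R6,R7,R8,R9}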